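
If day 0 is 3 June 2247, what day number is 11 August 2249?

Jun 3, 2247 → Jun 3, 2248: 366 days (Feb 29, 2248 is in that span).
Jun 3, 2248 → Jun 3, 2249: 365 days.
Jun 3, 2249 → Jul 3, 2249: 30 days (June has 30).
Jul 3, 2249 → Aug 3, 2249: 31 days (July has 31).
Aug 3, 2249 → Aug 11, 2249: 8 days.
Total: 800 days.

800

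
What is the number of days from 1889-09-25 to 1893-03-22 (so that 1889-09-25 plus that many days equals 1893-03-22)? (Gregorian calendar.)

Sep 25, 1889 → Sep 25, 1890: 365 days.
Sep 25, 1890 → Sep 25, 1891: 365 days.
Sep 25, 1891 → Sep 25, 1892: 366 days (Feb 29, 1892 is in that span).
Sep 25, 1892 → Oct 25, 1892: 30 days (September has 30).
Oct 25, 1892 → Nov 25, 1892: 31 days (October has 31).
Nov 25, 1892 → Dec 25, 1892: 30 days (November has 30).
Dec 25, 1892 → Jan 25, 1893: 31 days (December has 31).
Jan 25, 1893 → Feb 25, 1893: 31 days (January has 31).
Feb 25, 1893 → Mar 22, 1893: 25 days.
Total: 1274 days.

1274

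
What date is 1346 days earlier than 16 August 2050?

December 9, 2046

−365 (one year) → Aug 16, 2049 (981 left).
−365 (one year) → Aug 16, 2048 (616 left).
−366 (one year; includes Feb 29, 2048) → Aug 16, 2047 (250 left).
−16 → Jul 31, 2047 (end of Jul, 31 days; 234 left).
−31 → Jun 30, 2047 (end of Jun, 30 days; 203 left).
−30 → May 31, 2047 (end of May, 31 days; 173 left).
−31 → Apr 30, 2047 (end of Apr, 30 days; 142 left).
−30 → Mar 31, 2047 (end of Mar, 31 days; 112 left).
−31 → Feb 28, 2047 (end of Feb, 28 days; 81 left).
−28 → Jan 31, 2047 (end of Jan, 31 days; 53 left).
−31 → Dec 31, 2046 (end of Dec, 31 days; 22 left).
−22 → Dec 9, 2046.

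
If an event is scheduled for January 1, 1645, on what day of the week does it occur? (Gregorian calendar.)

Doomsday rule: the anchor day for the 1600s is Tuesday. For year 45: 45÷12 = 3 r 9, and 9÷4 = 2, so 3+9+2 = 14.
Tuesday + 14 ≡ Tuesday — that's 1645's doomsday.
In January the doomsday date is Jan 3 (1645 is not a leap year).
Jan 1 is 2 days before Jan 3; 2 mod 7 = 2, so Tuesday − 2 = Sunday.

Sunday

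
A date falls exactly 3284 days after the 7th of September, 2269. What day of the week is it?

Wednesday

First find the weekday of Sep 7, 2269. Doomsday rule: the anchor day for the 2200s is Friday. For year 69: 69÷12 = 5 r 9, and 9÷4 = 2, so 5+9+2 = 16.
Friday + 16 ≡ Sunday — that's 2269's doomsday.
In September the doomsday date is Sep 5.
Sep 7 is 2 days after Sep 5; 2 mod 7 = 2, so Sunday + 2 = Tuesday.
3284 mod 7 = 1, so 3284 days after a Tuesday is Tuesday + 1 = Wednesday.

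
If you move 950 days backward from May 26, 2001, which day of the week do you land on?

Monday

May 26, 2001 is a Saturday.
950 mod 7 = 5, so 950 days before a Saturday is Saturday − 5 = Monday.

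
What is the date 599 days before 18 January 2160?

May 29, 2158

−365 (one year) → Jan 18, 2159 (234 left).
−18 → Dec 31, 2158 (end of Dec, 31 days; 216 left).
−31 → Nov 30, 2158 (end of Nov, 30 days; 185 left).
−30 → Oct 31, 2158 (end of Oct, 31 days; 155 left).
−31 → Sep 30, 2158 (end of Sep, 30 days; 124 left).
−30 → Aug 31, 2158 (end of Aug, 31 days; 94 left).
−31 → Jul 31, 2158 (end of Jul, 31 days; 63 left).
−31 → Jun 30, 2158 (end of Jun, 30 days; 32 left).
−30 → May 31, 2158 (end of May, 31 days; 2 left).
−2 → May 29, 2158.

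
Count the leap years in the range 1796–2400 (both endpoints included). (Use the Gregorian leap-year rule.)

Multiples of 4 in [1796,2400]: 152.
Of those, multiples of 100: 7 (not leap unless ÷400).
Multiples of 400: 2.
Leap years = 152 − 7 + 2 = 147.

147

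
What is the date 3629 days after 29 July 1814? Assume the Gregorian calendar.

+365 (one year) → Jul 29, 1815 (3264 left).
+366 (one year; includes Feb 29, 1816) → Jul 29, 1816 (2898 left).
+365 (one year) → Jul 29, 1817 (2533 left).
+365 (one year) → Jul 29, 1818 (2168 left).
+365 (one year) → Jul 29, 1819 (1803 left).
+366 (one year; includes Feb 29, 1820) → Jul 29, 1820 (1437 left).
+365 (one year) → Jul 29, 1821 (1072 left).
+365 (one year) → Jul 29, 1822 (707 left).
+365 (one year) → Jul 29, 1823 (342 left).
Jul has 31 days: +3 → Aug 1, 1823 (339 left).
Aug has 31 days: +31 → Sep 1, 1823 (308 left).
Sep has 30 days: +30 → Oct 1, 1823 (278 left).
Oct has 31 days: +31 → Nov 1, 1823 (247 left).
Nov has 30 days: +30 → Dec 1, 1823 (217 left).
Dec has 31 days: +31 → Jan 1, 1824 (186 left).
Jan has 31 days: +31 → Feb 1, 1824 (155 left).
Feb has 29 days: +29 → Mar 1, 1824 (126 left).
Mar has 31 days: +31 → Apr 1, 1824 (95 left).
Apr has 30 days: +30 → May 1, 1824 (65 left).
May has 31 days: +31 → Jun 1, 1824 (34 left).
Jun has 30 days: +30 → Jul 1, 1824 (4 left).
+4 → Jul 5, 1824.

July 5, 1824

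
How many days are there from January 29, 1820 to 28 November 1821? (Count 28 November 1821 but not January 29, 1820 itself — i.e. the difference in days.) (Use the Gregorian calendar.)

Jan 29, 1820 → Jan 29, 1821: 366 days (Feb 29, 1820 is in that span).
Jan 29, 1821 → Feb 28, 1821: 30 days (January has 31).
Feb 28, 1821 → Mar 28, 1821: 28 days (February has 28).
Mar 28, 1821 → Apr 28, 1821: 31 days (March has 31).
Apr 28, 1821 → May 28, 1821: 30 days (April has 30).
May 28, 1821 → Jun 28, 1821: 31 days (May has 31).
Jun 28, 1821 → Jul 28, 1821: 30 days (June has 30).
Jul 28, 1821 → Aug 28, 1821: 31 days (July has 31).
Aug 28, 1821 → Sep 28, 1821: 31 days (August has 31).
Sep 28, 1821 → Oct 28, 1821: 30 days (September has 30).
Oct 28, 1821 → Nov 28, 1821: 31 days.
Total: 669 days.

669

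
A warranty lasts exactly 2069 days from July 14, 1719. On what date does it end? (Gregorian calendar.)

March 13, 1725

+366 (one year; includes Feb 29, 1720) → Jul 14, 1720 (1703 left).
+365 (one year) → Jul 14, 1721 (1338 left).
+365 (one year) → Jul 14, 1722 (973 left).
+365 (one year) → Jul 14, 1723 (608 left).
+366 (one year; includes Feb 29, 1724) → Jul 14, 1724 (242 left).
Jul has 31 days: +18 → Aug 1, 1724 (224 left).
Aug has 31 days: +31 → Sep 1, 1724 (193 left).
Sep has 30 days: +30 → Oct 1, 1724 (163 left).
Oct has 31 days: +31 → Nov 1, 1724 (132 left).
Nov has 30 days: +30 → Dec 1, 1724 (102 left).
Dec has 31 days: +31 → Jan 1, 1725 (71 left).
Jan has 31 days: +31 → Feb 1, 1725 (40 left).
Feb has 28 days: +28 → Mar 1, 1725 (12 left).
+12 → Mar 13, 1725.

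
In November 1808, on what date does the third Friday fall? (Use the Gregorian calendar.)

November 18, 1808

November 1, 1808 is a Tuesday.
The first Friday is therefore November 4 (3 days later).
The third Friday is 4 + 2×7 = November 18.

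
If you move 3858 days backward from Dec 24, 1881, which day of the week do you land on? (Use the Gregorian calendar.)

First find the weekday of Dec 24, 1881. Doomsday rule: the anchor day for the 1800s is Friday. For year 81: 81÷12 = 6 r 9, and 9÷4 = 2, so 6+9+2 = 17.
Friday + 17 ≡ Monday — that's 1881's doomsday.
In December the doomsday date is Dec 12.
Dec 24 is 12 days after Dec 12; 12 mod 7 = 5, so Monday + 5 = Saturday.
3858 mod 7 = 1, so 3858 days before a Saturday is Saturday − 1 = Friday.

Friday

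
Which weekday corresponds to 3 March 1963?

Doomsday rule: the anchor day for the 1900s is Wednesday. For year 63: 63÷12 = 5 r 3, and 3÷4 = 0, so 5+3+0 = 8.
Wednesday + 8 ≡ Thursday — that's 1963's doomsday.
In March the doomsday date is Mar 14.
Mar 3 is 11 days before Mar 14; 11 mod 7 = 4, so Thursday − 4 = Sunday.

Sunday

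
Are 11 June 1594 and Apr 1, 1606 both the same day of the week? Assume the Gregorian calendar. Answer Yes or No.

Yes

From Jun 11, 1594 to Apr 1, 1606 is 4312 days.
4312 mod 7 = 0, so they are the same weekday.
(Jun 11, 1594 is a Saturday; Apr 1, 1606 is a Saturday.)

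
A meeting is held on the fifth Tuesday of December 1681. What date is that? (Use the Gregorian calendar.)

December 30, 1681

December 1, 1681 is a Monday.
The first Tuesday is therefore December 2 (1 days later).
The fifth Tuesday is 2 + 4×7 = December 30.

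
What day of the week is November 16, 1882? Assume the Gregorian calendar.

Doomsday rule: the anchor day for the 1800s is Friday. For year 82: 82÷12 = 6 r 10, and 10÷4 = 2, so 6+10+2 = 18.
Friday + 18 ≡ Tuesday — that's 1882's doomsday.
In November the doomsday date is Nov 7.
Nov 16 is 9 days after Nov 7; 9 mod 7 = 2, so Tuesday + 2 = Thursday.

Thursday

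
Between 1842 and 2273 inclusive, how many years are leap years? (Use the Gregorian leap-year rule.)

105

Multiples of 4 in [1842,2273]: 108.
Of those, multiples of 100: 4 (not leap unless ÷400).
Multiples of 400: 1.
Leap years = 108 − 4 + 1 = 105.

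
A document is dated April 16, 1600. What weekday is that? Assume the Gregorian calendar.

Doomsday rule: the anchor day for the 1600s is Tuesday. For year 00: 0÷12 = 0 r 0, and 0÷4 = 0, so 0+0+0 = 0.
Tuesday + 0 ≡ Tuesday — that's 1600's doomsday.
In April the doomsday date is Apr 4.
Apr 16 is 12 days after Apr 4; 12 mod 7 = 5, so Tuesday + 5 = Sunday.

Sunday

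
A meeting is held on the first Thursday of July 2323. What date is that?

July 5, 2323

July 1, 2323 is a Sunday.
The first Thursday is therefore July 5 (4 days later).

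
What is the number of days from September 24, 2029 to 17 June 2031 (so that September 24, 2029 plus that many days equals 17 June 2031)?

Sep 24, 2029 → Sep 24, 2030: 365 days.
Sep 24, 2030 → Oct 24, 2030: 30 days (September has 30).
Oct 24, 2030 → Nov 24, 2030: 31 days (October has 31).
Nov 24, 2030 → Dec 24, 2030: 30 days (November has 30).
Dec 24, 2030 → Jan 24, 2031: 31 days (December has 31).
Jan 24, 2031 → Feb 24, 2031: 31 days (January has 31).
Feb 24, 2031 → Mar 24, 2031: 28 days (February has 28).
Mar 24, 2031 → Apr 24, 2031: 31 days (March has 31).
Apr 24, 2031 → May 24, 2031: 30 days (April has 30).
May 24, 2031 → Jun 17, 2031: 24 days.
Total: 631 days.

631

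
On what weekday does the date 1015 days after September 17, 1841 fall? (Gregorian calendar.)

First find the weekday of Sep 17, 1841. Doomsday rule: the anchor day for the 1800s is Friday. For year 41: 41÷12 = 3 r 5, and 5÷4 = 1, so 3+5+1 = 9.
Friday + 9 ≡ Sunday — that's 1841's doomsday.
In September the doomsday date is Sep 5.
Sep 17 is 12 days after Sep 5; 12 mod 7 = 5, so Sunday + 5 = Friday.
1015 mod 7 = 0, so 1015 days after a Friday is Friday + 0 = Friday.

Friday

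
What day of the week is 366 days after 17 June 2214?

Sunday

First find the weekday of Jun 17, 2214. Doomsday rule: the anchor day for the 2200s is Friday. For year 14: 14÷12 = 1 r 2, and 2÷4 = 0, so 1+2+0 = 3.
Friday + 3 ≡ Monday — that's 2214's doomsday.
In June the doomsday date is Jun 6.
Jun 17 is 11 days after Jun 6; 11 mod 7 = 4, so Monday + 4 = Friday.
366 mod 7 = 2, so 366 days after a Friday is Friday + 2 = Sunday.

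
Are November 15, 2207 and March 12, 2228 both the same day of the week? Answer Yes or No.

No

From Nov 15, 2207 to Mar 12, 2228 is 7423 days.
7423 mod 7 = 3, so they are different weekdays.
(Nov 15, 2207 is a Sunday; Mar 12, 2228 is a Wednesday.)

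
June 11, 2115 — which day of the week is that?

Tuesday

January 1, 2115 is a Tuesday.
Jan 1, 2115 → Feb 1, 2115: 31 days (January has 31).
Feb 1, 2115 → Mar 1, 2115: 28 days (February has 28).
Mar 1, 2115 → Apr 1, 2115: 31 days (March has 31).
Apr 1, 2115 → May 1, 2115: 30 days (April has 30).
May 1, 2115 → Jun 1, 2115: 31 days (May has 31).
Jun 1, 2115 → Jun 11, 2115: 10 days.
Total: 161 days.
161 mod 7 = 0, so Tuesday + 0 = Tuesday.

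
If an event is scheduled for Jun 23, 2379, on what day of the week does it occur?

Doomsday rule: the anchor day for the 2300s is Wednesday. For year 79: 79÷12 = 6 r 7, and 7÷4 = 1, so 6+7+1 = 14.
Wednesday + 14 ≡ Wednesday — that's 2379's doomsday.
In June the doomsday date is Jun 6.
Jun 23 is 17 days after Jun 6; 17 mod 7 = 3, so Wednesday + 3 = Saturday.

Saturday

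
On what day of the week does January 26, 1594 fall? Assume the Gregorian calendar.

Doomsday rule: the anchor day for the 1500s is Wednesday. For year 94: 94÷12 = 7 r 10, and 10÷4 = 2, so 7+10+2 = 19.
Wednesday + 19 ≡ Monday — that's 1594's doomsday.
In January the doomsday date is Jan 3 (1594 is not a leap year).
Jan 26 is 23 days after Jan 3; 23 mod 7 = 2, so Monday + 2 = Wednesday.

Wednesday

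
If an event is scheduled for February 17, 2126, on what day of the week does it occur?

Doomsday rule: the anchor day for the 2100s is Sunday. For year 26: 26÷12 = 2 r 2, and 2÷4 = 0, so 2+2+0 = 4.
Sunday + 4 ≡ Thursday — that's 2126's doomsday.
In February the doomsday date is Feb 28 (2126 is not a leap year).
Feb 17 is 11 days before Feb 28; 11 mod 7 = 4, so Thursday − 4 = Sunday.

Sunday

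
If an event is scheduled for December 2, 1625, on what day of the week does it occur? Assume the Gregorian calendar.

Doomsday rule: the anchor day for the 1600s is Tuesday. For year 25: 25÷12 = 2 r 1, and 1÷4 = 0, so 2+1+0 = 3.
Tuesday + 3 ≡ Friday — that's 1625's doomsday.
In December the doomsday date is Dec 12.
Dec 2 is 10 days before Dec 12; 10 mod 7 = 3, so Friday − 3 = Tuesday.

Tuesday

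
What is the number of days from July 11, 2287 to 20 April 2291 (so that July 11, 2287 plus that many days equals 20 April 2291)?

1379

Jul 11, 2287 → Jul 11, 2288: 366 days (Feb 29, 2288 is in that span).
Jul 11, 2288 → Jul 11, 2289: 365 days.
Jul 11, 2289 → Jul 11, 2290: 365 days.
Jul 11, 2290 → Aug 11, 2290: 31 days (July has 31).
Aug 11, 2290 → Sep 11, 2290: 31 days (August has 31).
Sep 11, 2290 → Oct 11, 2290: 30 days (September has 30).
Oct 11, 2290 → Nov 11, 2290: 31 days (October has 31).
Nov 11, 2290 → Dec 11, 2290: 30 days (November has 30).
Dec 11, 2290 → Jan 11, 2291: 31 days (December has 31).
Jan 11, 2291 → Feb 11, 2291: 31 days (January has 31).
Feb 11, 2291 → Mar 11, 2291: 28 days (February has 28).
Mar 11, 2291 → Apr 11, 2291: 31 days (March has 31).
Apr 11, 2291 → Apr 20, 2291: 9 days.
Total: 1379 days.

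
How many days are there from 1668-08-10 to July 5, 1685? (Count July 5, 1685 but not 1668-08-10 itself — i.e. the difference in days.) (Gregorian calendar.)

Aug 10, 1668 → Aug 10, 1669: 365 days.
Aug 10, 1669 → Aug 10, 1670: 365 days.
Aug 10, 1670 → Aug 10, 1671: 365 days.
Aug 10, 1671 → Aug 10, 1672: 366 days (Feb 29, 1672 is in that span).
Aug 10, 1672 → Aug 10, 1673: 365 days.
Aug 10, 1673 → Aug 10, 1674: 365 days.
Aug 10, 1674 → Aug 10, 1675: 365 days.
Aug 10, 1675 → Aug 10, 1676: 366 days (Feb 29, 1676 is in that span).
Aug 10, 1676 → Aug 10, 1677: 365 days.
Aug 10, 1677 → Aug 10, 1678: 365 days.
Aug 10, 1678 → Aug 10, 1679: 365 days.
Aug 10, 1679 → Aug 10, 1680: 366 days (Feb 29, 1680 is in that span).
Aug 10, 1680 → Aug 10, 1681: 365 days.
Aug 10, 1681 → Aug 10, 1682: 365 days.
Aug 10, 1682 → Aug 10, 1683: 365 days.
Aug 10, 1683 → Aug 10, 1684: 366 days (Feb 29, 1684 is in that span).
Aug 10, 1684 → Sep 10, 1684: 31 days (August has 31).
Sep 10, 1684 → Oct 10, 1684: 30 days (September has 30).
Oct 10, 1684 → Nov 10, 1684: 31 days (October has 31).
Nov 10, 1684 → Dec 10, 1684: 30 days (November has 30).
Dec 10, 1684 → Jan 10, 1685: 31 days (December has 31).
Jan 10, 1685 → Feb 10, 1685: 31 days (January has 31).
Feb 10, 1685 → Mar 10, 1685: 28 days (February has 28).
Mar 10, 1685 → Apr 10, 1685: 31 days (March has 31).
Apr 10, 1685 → May 10, 1685: 30 days (April has 30).
May 10, 1685 → Jun 10, 1685: 31 days (May has 31).
Jun 10, 1685 → Jul 5, 1685: 25 days.
Total: 6173 days.

6173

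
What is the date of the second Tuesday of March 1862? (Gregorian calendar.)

March 1, 1862 is a Saturday.
The first Tuesday is therefore March 4 (3 days later).
The second Tuesday is 4 + 1×7 = March 11.

March 11, 1862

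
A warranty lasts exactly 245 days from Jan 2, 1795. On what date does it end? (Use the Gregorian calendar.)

September 4, 1795

Jan has 31 days: +30 → Feb 1, 1795 (215 left).
Feb has 28 days: +28 → Mar 1, 1795 (187 left).
Mar has 31 days: +31 → Apr 1, 1795 (156 left).
Apr has 30 days: +30 → May 1, 1795 (126 left).
May has 31 days: +31 → Jun 1, 1795 (95 left).
Jun has 30 days: +30 → Jul 1, 1795 (65 left).
Jul has 31 days: +31 → Aug 1, 1795 (34 left).
Aug has 31 days: +31 → Sep 1, 1795 (3 left).
+3 → Sep 4, 1795.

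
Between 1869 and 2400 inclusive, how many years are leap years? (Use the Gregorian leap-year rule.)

Multiples of 4 in [1869,2400]: 133.
Of those, multiples of 100: 6 (not leap unless ÷400).
Multiples of 400: 2.
Leap years = 133 − 6 + 2 = 129.

129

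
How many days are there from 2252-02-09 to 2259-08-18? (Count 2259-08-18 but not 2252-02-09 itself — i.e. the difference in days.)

2747

Feb 9, 2252 → Feb 9, 2253: 366 days (Feb 29, 2252 is in that span).
Feb 9, 2253 → Feb 9, 2254: 365 days.
Feb 9, 2254 → Feb 9, 2255: 365 days.
Feb 9, 2255 → Feb 9, 2256: 365 days.
Feb 9, 2256 → Feb 9, 2257: 366 days (Feb 29, 2256 is in that span).
Feb 9, 2257 → Feb 9, 2258: 365 days.
Feb 9, 2258 → Feb 9, 2259: 365 days.
Feb 9, 2259 → Mar 9, 2259: 28 days (February has 28).
Mar 9, 2259 → Apr 9, 2259: 31 days (March has 31).
Apr 9, 2259 → May 9, 2259: 30 days (April has 30).
May 9, 2259 → Jun 9, 2259: 31 days (May has 31).
Jun 9, 2259 → Jul 9, 2259: 30 days (June has 30).
Jul 9, 2259 → Aug 9, 2259: 31 days (July has 31).
Aug 9, 2259 → Aug 18, 2259: 9 days.
Total: 2747 days.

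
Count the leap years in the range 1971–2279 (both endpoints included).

75

Multiples of 4 in [1971,2279]: 77.
Of those, multiples of 100: 3 (not leap unless ÷400).
Multiples of 400: 1.
Leap years = 77 − 3 + 1 = 75.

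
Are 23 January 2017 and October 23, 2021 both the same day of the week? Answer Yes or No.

From Jan 23, 2017 to Oct 23, 2021 is 1734 days.
1734 mod 7 = 5, so they are different weekdays.
(Jan 23, 2017 is a Monday; Oct 23, 2021 is a Saturday.)

No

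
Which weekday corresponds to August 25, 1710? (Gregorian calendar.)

Monday

Doomsday rule: the anchor day for the 1700s is Sunday. For year 10: 10÷12 = 0 r 10, and 10÷4 = 2, so 0+10+2 = 12.
Sunday + 12 ≡ Friday — that's 1710's doomsday.
In August the doomsday date is Aug 8.
Aug 25 is 17 days after Aug 8; 17 mod 7 = 3, so Friday + 3 = Monday.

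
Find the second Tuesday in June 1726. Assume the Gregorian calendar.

June 1, 1726 is a Saturday.
The first Tuesday is therefore June 4 (3 days later).
The second Tuesday is 4 + 1×7 = June 11.

June 11, 1726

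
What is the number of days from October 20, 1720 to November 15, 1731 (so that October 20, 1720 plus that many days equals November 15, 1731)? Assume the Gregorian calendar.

Oct 20, 1720 → Oct 20, 1721: 365 days.
Oct 20, 1721 → Oct 20, 1722: 365 days.
Oct 20, 1722 → Oct 20, 1723: 365 days.
Oct 20, 1723 → Oct 20, 1724: 366 days (Feb 29, 1724 is in that span).
Oct 20, 1724 → Oct 20, 1725: 365 days.
Oct 20, 1725 → Oct 20, 1726: 365 days.
Oct 20, 1726 → Oct 20, 1727: 365 days.
Oct 20, 1727 → Oct 20, 1728: 366 days (Feb 29, 1728 is in that span).
Oct 20, 1728 → Oct 20, 1729: 365 days.
Oct 20, 1729 → Oct 20, 1730: 365 days.
Oct 20, 1730 → Nov 20, 1730: 31 days (October has 31).
Nov 20, 1730 → Dec 20, 1730: 30 days (November has 30).
Dec 20, 1730 → Jan 20, 1731: 31 days (December has 31).
Jan 20, 1731 → Feb 20, 1731: 31 days (January has 31).
Feb 20, 1731 → Mar 20, 1731: 28 days (February has 28).
Mar 20, 1731 → Apr 20, 1731: 31 days (March has 31).
Apr 20, 1731 → May 20, 1731: 30 days (April has 30).
May 20, 1731 → Jun 20, 1731: 31 days (May has 31).
Jun 20, 1731 → Jul 20, 1731: 30 days (June has 30).
Jul 20, 1731 → Aug 20, 1731: 31 days (July has 31).
Aug 20, 1731 → Sep 20, 1731: 31 days (August has 31).
Sep 20, 1731 → Oct 20, 1731: 30 days (September has 30).
Oct 20, 1731 → Nov 15, 1731: 26 days.
Total: 4043 days.

4043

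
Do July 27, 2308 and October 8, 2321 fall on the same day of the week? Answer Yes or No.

No

From Jul 27, 2308 to Oct 8, 2321 is 4821 days.
4821 mod 7 = 5, so they are different weekdays.
(Jul 27, 2308 is a Monday; Oct 8, 2321 is a Saturday.)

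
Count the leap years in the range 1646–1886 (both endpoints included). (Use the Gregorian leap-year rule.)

Multiples of 4 in [1646,1886]: 60.
Of those, multiples of 100: 2 (not leap unless ÷400).
Multiples of 400: 0.
Leap years = 60 − 2 + 0 = 58.

58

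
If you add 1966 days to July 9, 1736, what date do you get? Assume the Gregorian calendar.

November 26, 1741

+365 (one year) → Jul 9, 1737 (1601 left).
+365 (one year) → Jul 9, 1738 (1236 left).
+365 (one year) → Jul 9, 1739 (871 left).
+366 (one year; includes Feb 29, 1740) → Jul 9, 1740 (505 left).
+365 (one year) → Jul 9, 1741 (140 left).
Jul has 31 days: +23 → Aug 1, 1741 (117 left).
Aug has 31 days: +31 → Sep 1, 1741 (86 left).
Sep has 30 days: +30 → Oct 1, 1741 (56 left).
Oct has 31 days: +31 → Nov 1, 1741 (25 left).
+25 → Nov 26, 1741.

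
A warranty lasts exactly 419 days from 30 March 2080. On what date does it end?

+365 (one year) → Mar 30, 2081 (54 left).
Mar has 31 days: +2 → Apr 1, 2081 (52 left).
Apr has 30 days: +30 → May 1, 2081 (22 left).
+22 → May 23, 2081.

May 23, 2081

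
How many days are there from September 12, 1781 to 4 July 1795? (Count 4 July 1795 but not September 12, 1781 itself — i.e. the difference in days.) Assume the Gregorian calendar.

5043

Sep 12, 1781 → Sep 12, 1782: 365 days.
Sep 12, 1782 → Sep 12, 1783: 365 days.
Sep 12, 1783 → Sep 12, 1784: 366 days (Feb 29, 1784 is in that span).
Sep 12, 1784 → Sep 12, 1785: 365 days.
Sep 12, 1785 → Sep 12, 1786: 365 days.
Sep 12, 1786 → Sep 12, 1787: 365 days.
Sep 12, 1787 → Sep 12, 1788: 366 days (Feb 29, 1788 is in that span).
Sep 12, 1788 → Sep 12, 1789: 365 days.
Sep 12, 1789 → Sep 12, 1790: 365 days.
Sep 12, 1790 → Sep 12, 1791: 365 days.
Sep 12, 1791 → Sep 12, 1792: 366 days (Feb 29, 1792 is in that span).
Sep 12, 1792 → Sep 12, 1793: 365 days.
Sep 12, 1793 → Sep 12, 1794: 365 days.
Sep 12, 1794 → Oct 12, 1794: 30 days (September has 30).
Oct 12, 1794 → Nov 12, 1794: 31 days (October has 31).
Nov 12, 1794 → Dec 12, 1794: 30 days (November has 30).
Dec 12, 1794 → Jan 12, 1795: 31 days (December has 31).
Jan 12, 1795 → Feb 12, 1795: 31 days (January has 31).
Feb 12, 1795 → Mar 12, 1795: 28 days (February has 28).
Mar 12, 1795 → Apr 12, 1795: 31 days (March has 31).
Apr 12, 1795 → May 12, 1795: 30 days (April has 30).
May 12, 1795 → Jun 12, 1795: 31 days (May has 31).
Jun 12, 1795 → Jul 4, 1795: 22 days.
Total: 5043 days.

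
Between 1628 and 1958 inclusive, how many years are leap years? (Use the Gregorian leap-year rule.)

80

Multiples of 4 in [1628,1958]: 83.
Of those, multiples of 100: 3 (not leap unless ÷400).
Multiples of 400: 0.
Leap years = 83 − 3 + 0 = 80.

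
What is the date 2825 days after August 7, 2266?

+365 (one year) → Aug 7, 2267 (2460 left).
+366 (one year; includes Feb 29, 2268) → Aug 7, 2268 (2094 left).
+365 (one year) → Aug 7, 2269 (1729 left).
+365 (one year) → Aug 7, 2270 (1364 left).
+365 (one year) → Aug 7, 2271 (999 left).
+366 (one year; includes Feb 29, 2272) → Aug 7, 2272 (633 left).
+365 (one year) → Aug 7, 2273 (268 left).
Aug has 31 days: +25 → Sep 1, 2273 (243 left).
Sep has 30 days: +30 → Oct 1, 2273 (213 left).
Oct has 31 days: +31 → Nov 1, 2273 (182 left).
Nov has 30 days: +30 → Dec 1, 2273 (152 left).
Dec has 31 days: +31 → Jan 1, 2274 (121 left).
Jan has 31 days: +31 → Feb 1, 2274 (90 left).
Feb has 28 days: +28 → Mar 1, 2274 (62 left).
Mar has 31 days: +31 → Apr 1, 2274 (31 left).
Apr has 30 days: +30 → May 1, 2274 (1 left).
+1 → May 2, 2274.

May 2, 2274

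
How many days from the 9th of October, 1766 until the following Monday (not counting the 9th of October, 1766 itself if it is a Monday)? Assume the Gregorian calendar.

Oct 9, 1766 is a Thursday.
From Thursday to the next Monday is 4 days.

4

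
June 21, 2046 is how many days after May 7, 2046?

May 7, 2046 → Jun 7, 2046: 31 days (May has 31).
Jun 7, 2046 → Jun 21, 2046: 14 days.
Total: 45 days.

45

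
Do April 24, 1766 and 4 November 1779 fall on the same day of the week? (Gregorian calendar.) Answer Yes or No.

Yes

From Apr 24, 1766 to Nov 4, 1779 is 4942 days.
4942 mod 7 = 0, so they are the same weekday.
(Apr 24, 1766 is a Thursday; Nov 4, 1779 is a Thursday.)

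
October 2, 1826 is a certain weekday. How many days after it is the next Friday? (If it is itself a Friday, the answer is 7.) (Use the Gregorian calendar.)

4

Oct 2, 1826 is a Monday.
From Monday to the next Friday is 4 days.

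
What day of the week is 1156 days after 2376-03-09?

First find the weekday of Mar 9, 2376. Doomsday rule: the anchor day for the 2300s is Wednesday. For year 76: 76÷12 = 6 r 4, and 4÷4 = 1, so 6+4+1 = 11.
Wednesday + 11 ≡ Sunday — that's 2376's doomsday.
In March the doomsday date is Mar 14.
Mar 9 is 5 days before Mar 14; 5 mod 7 = 5, so Sunday − 5 = Tuesday.
1156 mod 7 = 1, so 1156 days after a Tuesday is Tuesday + 1 = Wednesday.

Wednesday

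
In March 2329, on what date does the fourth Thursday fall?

March 28, 2329

March 1, 2329 is a Friday.
The first Thursday is therefore March 7 (6 days later).
The fourth Thursday is 7 + 3×7 = March 28.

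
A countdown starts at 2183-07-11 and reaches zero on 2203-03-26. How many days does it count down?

Jul 11, 2183 → Jul 11, 2184: 366 days (Feb 29, 2184 is in that span).
Jul 11, 2184 → Jul 11, 2185: 365 days.
Jul 11, 2185 → Jul 11, 2186: 365 days.
Jul 11, 2186 → Jul 11, 2187: 365 days.
Jul 11, 2187 → Jul 11, 2188: 366 days (Feb 29, 2188 is in that span).
Jul 11, 2188 → Jul 11, 2189: 365 days.
Jul 11, 2189 → Jul 11, 2190: 365 days.
Jul 11, 2190 → Jul 11, 2191: 365 days.
Jul 11, 2191 → Jul 11, 2192: 366 days (Feb 29, 2192 is in that span).
Jul 11, 2192 → Jul 11, 2193: 365 days.
Jul 11, 2193 → Jul 11, 2194: 365 days.
Jul 11, 2194 → Jul 11, 2195: 365 days.
Jul 11, 2195 → Jul 11, 2196: 366 days (Feb 29, 2196 is in that span).
Jul 11, 2196 → Jul 11, 2197: 365 days.
Jul 11, 2197 → Jul 11, 2198: 365 days.
Jul 11, 2198 → Jul 11, 2199: 365 days.
Jul 11, 2199 → Jul 11, 2200: 365 days.
Jul 11, 2200 → Jul 11, 2201: 365 days.
Jul 11, 2201 → Jul 11, 2202: 365 days.
Jul 11, 2202 → Aug 11, 2202: 31 days (July has 31).
Aug 11, 2202 → Sep 11, 2202: 31 days (August has 31).
Sep 11, 2202 → Oct 11, 2202: 30 days (September has 30).
Oct 11, 2202 → Nov 11, 2202: 31 days (October has 31).
Nov 11, 2202 → Dec 11, 2202: 30 days (November has 30).
Dec 11, 2202 → Jan 11, 2203: 31 days (December has 31).
Jan 11, 2203 → Feb 11, 2203: 31 days (January has 31).
Feb 11, 2203 → Mar 11, 2203: 28 days (February has 28).
Mar 11, 2203 → Mar 26, 2203: 15 days.
Total: 7197 days.

7197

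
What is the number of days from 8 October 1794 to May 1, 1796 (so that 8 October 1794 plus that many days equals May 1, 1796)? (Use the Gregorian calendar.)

571

Oct 8, 1794 → Oct 8, 1795: 365 days.
Oct 8, 1795 → Nov 8, 1795: 31 days (October has 31).
Nov 8, 1795 → Dec 8, 1795: 30 days (November has 30).
Dec 8, 1795 → Jan 8, 1796: 31 days (December has 31).
Jan 8, 1796 → Feb 8, 1796: 31 days (January has 31).
Feb 8, 1796 → Mar 8, 1796: 29 days (February has 29).
Mar 8, 1796 → Apr 8, 1796: 31 days (March has 31).
Apr 8, 1796 → May 1, 1796: 23 days.
Total: 571 days.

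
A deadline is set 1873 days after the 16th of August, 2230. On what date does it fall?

+365 (one year) → Aug 16, 2231 (1508 left).
+366 (one year; includes Feb 29, 2232) → Aug 16, 2232 (1142 left).
+365 (one year) → Aug 16, 2233 (777 left).
+365 (one year) → Aug 16, 2234 (412 left).
+365 (one year) → Aug 16, 2235 (47 left).
Aug has 31 days: +16 → Sep 1, 2235 (31 left).
Sep has 30 days: +30 → Oct 1, 2235 (1 left).
+1 → Oct 2, 2235.

October 2, 2235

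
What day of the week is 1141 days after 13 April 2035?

Apr 13, 2035 is a Friday.
1141 mod 7 = 0, so 1141 days after a Friday is Friday + 0 = Friday.

Friday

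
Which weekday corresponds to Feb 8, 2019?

Friday

January 1, 2019 is a Tuesday.
Jan 1, 2019 → Feb 1, 2019: 31 days (January has 31).
Feb 1, 2019 → Feb 8, 2019: 7 days.
Total: 38 days.
38 mod 7 = 3, so Tuesday + 3 = Friday.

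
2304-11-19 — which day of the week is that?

Doomsday rule: the anchor day for the 2300s is Wednesday. For year 04: 4÷12 = 0 r 4, and 4÷4 = 1, so 0+4+1 = 5.
Wednesday + 5 ≡ Monday — that's 2304's doomsday.
In November the doomsday date is Nov 7.
Nov 19 is 12 days after Nov 7; 12 mod 7 = 5, so Monday + 5 = Saturday.

Saturday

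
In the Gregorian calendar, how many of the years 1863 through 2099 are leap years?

Multiples of 4 in [1863,2099]: 59.
Of those, multiples of 100: 2 (not leap unless ÷400).
Multiples of 400: 1.
Leap years = 59 − 2 + 1 = 58.

58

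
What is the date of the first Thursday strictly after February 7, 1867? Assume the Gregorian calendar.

February 14, 1867

Feb 7, 1867 is a Thursday.
From Thursday to the next Thursday is 7 days.
Feb 7, 1867 + 7 = Feb 14, 1867.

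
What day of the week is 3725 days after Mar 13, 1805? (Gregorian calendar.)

Thursday

First find the weekday of Mar 13, 1805. Doomsday rule: the anchor day for the 1800s is Friday. For year 05: 5÷12 = 0 r 5, and 5÷4 = 1, so 0+5+1 = 6.
Friday + 6 ≡ Thursday — that's 1805's doomsday.
In March the doomsday date is Mar 14.
Mar 13 is 1 day before Mar 14; 1 mod 7 = 1, so Thursday − 1 = Wednesday.
3725 mod 7 = 1, so 3725 days after a Wednesday is Wednesday + 1 = Thursday.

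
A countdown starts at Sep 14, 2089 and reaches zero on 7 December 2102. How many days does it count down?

Sep 14, 2089 → Sep 14, 2090: 365 days.
Sep 14, 2090 → Sep 14, 2091: 365 days.
Sep 14, 2091 → Sep 14, 2092: 366 days (Feb 29, 2092 is in that span).
Sep 14, 2092 → Sep 14, 2093: 365 days.
Sep 14, 2093 → Sep 14, 2094: 365 days.
Sep 14, 2094 → Sep 14, 2095: 365 days.
Sep 14, 2095 → Sep 14, 2096: 366 days (Feb 29, 2096 is in that span).
Sep 14, 2096 → Sep 14, 2097: 365 days.
Sep 14, 2097 → Sep 14, 2098: 365 days.
Sep 14, 2098 → Sep 14, 2099: 365 days.
Sep 14, 2099 → Sep 14, 2100: 365 days.
Sep 14, 2100 → Sep 14, 2101: 365 days.
Sep 14, 2101 → Sep 14, 2102: 365 days.
Sep 14, 2102 → Oct 14, 2102: 30 days (September has 30).
Oct 14, 2102 → Nov 14, 2102: 31 days (October has 31).
Nov 14, 2102 → Dec 7, 2102: 23 days.
Total: 4831 days.

4831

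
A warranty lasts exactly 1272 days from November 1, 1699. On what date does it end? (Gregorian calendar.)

April 27, 1703

+365 (one year) → Nov 1, 1700 (907 left).
+365 (one year) → Nov 1, 1701 (542 left).
+365 (one year) → Nov 1, 1702 (177 left).
Nov has 30 days: +30 → Dec 1, 1702 (147 left).
Dec has 31 days: +31 → Jan 1, 1703 (116 left).
Jan has 31 days: +31 → Feb 1, 1703 (85 left).
Feb has 28 days: +28 → Mar 1, 1703 (57 left).
Mar has 31 days: +31 → Apr 1, 1703 (26 left).
+26 → Apr 27, 1703.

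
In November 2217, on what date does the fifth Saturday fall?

November 1, 2217 is a Saturday.
The first Saturday is therefore November 1 (same day).
The fifth Saturday is 1 + 4×7 = November 29.

November 29, 2217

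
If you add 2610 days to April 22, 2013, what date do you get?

+365 (one year) → Apr 22, 2014 (2245 left).
+365 (one year) → Apr 22, 2015 (1880 left).
+366 (one year; includes Feb 29, 2016) → Apr 22, 2016 (1514 left).
+365 (one year) → Apr 22, 2017 (1149 left).
+365 (one year) → Apr 22, 2018 (784 left).
+365 (one year) → Apr 22, 2019 (419 left).
+366 (one year; includes Feb 29, 2020) → Apr 22, 2020 (53 left).
Apr has 30 days: +9 → May 1, 2020 (44 left).
May has 31 days: +31 → Jun 1, 2020 (13 left).
+13 → Jun 14, 2020.

June 14, 2020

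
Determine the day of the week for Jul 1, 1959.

Wednesday

January 1, 1959 is a Thursday.
Jan 1, 1959 → Feb 1, 1959: 31 days (January has 31).
Feb 1, 1959 → Mar 1, 1959: 28 days (February has 28).
Mar 1, 1959 → Apr 1, 1959: 31 days (March has 31).
Apr 1, 1959 → May 1, 1959: 30 days (April has 30).
May 1, 1959 → Jun 1, 1959: 31 days (May has 31).
Jun 1, 1959 → Jul 1, 1959: 30 days.
Total: 181 days.
181 mod 7 = 6, so Thursday + 6 = Wednesday.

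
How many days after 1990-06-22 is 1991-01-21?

213

Jun 22, 1990 → Jul 22, 1990: 30 days (June has 30).
Jul 22, 1990 → Aug 22, 1990: 31 days (July has 31).
Aug 22, 1990 → Sep 22, 1990: 31 days (August has 31).
Sep 22, 1990 → Oct 22, 1990: 30 days (September has 30).
Oct 22, 1990 → Nov 22, 1990: 31 days (October has 31).
Nov 22, 1990 → Dec 22, 1990: 30 days (November has 30).
Dec 22, 1990 → Jan 21, 1991: 30 days.
Total: 213 days.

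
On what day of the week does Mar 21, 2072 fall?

Monday

January 1, 2072 is a Friday.
Jan 1, 2072 → Feb 1, 2072: 31 days (January has 31).
Feb 1, 2072 → Mar 1, 2072: 29 days (February has 29).
Mar 1, 2072 → Mar 21, 2072: 20 days.
Total: 80 days.
80 mod 7 = 3, so Friday + 3 = Monday.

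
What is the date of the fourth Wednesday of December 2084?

December 1, 2084 is a Friday.
The first Wednesday is therefore December 6 (5 days later).
The fourth Wednesday is 6 + 3×7 = December 27.

December 27, 2084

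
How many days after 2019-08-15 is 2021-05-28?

652

Aug 15, 2019 → Aug 15, 2020: 366 days (Feb 29, 2020 is in that span).
Aug 15, 2020 → Sep 15, 2020: 31 days (August has 31).
Sep 15, 2020 → Oct 15, 2020: 30 days (September has 30).
Oct 15, 2020 → Nov 15, 2020: 31 days (October has 31).
Nov 15, 2020 → Dec 15, 2020: 30 days (November has 30).
Dec 15, 2020 → Jan 15, 2021: 31 days (December has 31).
Jan 15, 2021 → Feb 15, 2021: 31 days (January has 31).
Feb 15, 2021 → Mar 15, 2021: 28 days (February has 28).
Mar 15, 2021 → Apr 15, 2021: 31 days (March has 31).
Apr 15, 2021 → May 15, 2021: 30 days (April has 30).
May 15, 2021 → May 28, 2021: 13 days.
Total: 652 days.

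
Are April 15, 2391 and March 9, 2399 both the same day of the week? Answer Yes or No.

From Apr 15, 2391 to Mar 9, 2399 is 2885 days.
2885 mod 7 = 1, so they are different weekdays.
(Apr 15, 2391 is a Monday; Mar 9, 2399 is a Tuesday.)

No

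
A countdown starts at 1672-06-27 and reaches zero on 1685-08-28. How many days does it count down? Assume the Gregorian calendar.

4810

Jun 27, 1672 → Jun 27, 1673: 365 days.
Jun 27, 1673 → Jun 27, 1674: 365 days.
Jun 27, 1674 → Jun 27, 1675: 365 days.
Jun 27, 1675 → Jun 27, 1676: 366 days (Feb 29, 1676 is in that span).
Jun 27, 1676 → Jun 27, 1677: 365 days.
Jun 27, 1677 → Jun 27, 1678: 365 days.
Jun 27, 1678 → Jun 27, 1679: 365 days.
Jun 27, 1679 → Jun 27, 1680: 366 days (Feb 29, 1680 is in that span).
Jun 27, 1680 → Jun 27, 1681: 365 days.
Jun 27, 1681 → Jun 27, 1682: 365 days.
Jun 27, 1682 → Jun 27, 1683: 365 days.
Jun 27, 1683 → Jun 27, 1684: 366 days (Feb 29, 1684 is in that span).
Jun 27, 1684 → Jun 27, 1685: 365 days.
Jun 27, 1685 → Jul 27, 1685: 30 days (June has 30).
Jul 27, 1685 → Aug 27, 1685: 31 days (July has 31).
Aug 27, 1685 → Aug 28, 1685: 1 days.
Total: 4810 days.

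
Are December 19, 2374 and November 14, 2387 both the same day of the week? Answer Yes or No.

No

From Dec 19, 2374 to Nov 14, 2387 is 4713 days.
4713 mod 7 = 2, so they are different weekdays.
(Dec 19, 2374 is a Thursday; Nov 14, 2387 is a Saturday.)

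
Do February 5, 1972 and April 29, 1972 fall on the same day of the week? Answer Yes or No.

From Feb 5, 1972 to Apr 29, 1972 is 84 days.
84 mod 7 = 0, so they are the same weekday.
(Feb 5, 1972 is a Saturday; Apr 29, 1972 is a Saturday.)

Yes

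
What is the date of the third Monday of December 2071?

December 1, 2071 is a Tuesday.
The first Monday is therefore December 7 (6 days later).
The third Monday is 7 + 2×7 = December 21.

December 21, 2071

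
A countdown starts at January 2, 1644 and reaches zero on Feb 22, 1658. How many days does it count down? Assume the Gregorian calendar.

Jan 2, 1644 → Jan 2, 1645: 366 days (Feb 29, 1644 is in that span).
Jan 2, 1645 → Jan 2, 1646: 365 days.
Jan 2, 1646 → Jan 2, 1647: 365 days.
Jan 2, 1647 → Jan 2, 1648: 365 days.
Jan 2, 1648 → Jan 2, 1649: 366 days (Feb 29, 1648 is in that span).
Jan 2, 1649 → Jan 2, 1650: 365 days.
Jan 2, 1650 → Jan 2, 1651: 365 days.
Jan 2, 1651 → Jan 2, 1652: 365 days.
Jan 2, 1652 → Jan 2, 1653: 366 days (Feb 29, 1652 is in that span).
Jan 2, 1653 → Jan 2, 1654: 365 days.
Jan 2, 1654 → Jan 2, 1655: 365 days.
Jan 2, 1655 → Jan 2, 1656: 365 days.
Jan 2, 1656 → Jan 2, 1657: 366 days (Feb 29, 1656 is in that span).
Jan 2, 1657 → Jan 2, 1658: 365 days.
Jan 2, 1658 → Feb 2, 1658: 31 days (January has 31).
Feb 2, 1658 → Feb 22, 1658: 20 days.
Total: 5165 days.

5165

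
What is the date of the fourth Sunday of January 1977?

January 23, 1977

January 1, 1977 is a Saturday.
The first Sunday is therefore January 2 (1 days later).
The fourth Sunday is 2 + 3×7 = January 23.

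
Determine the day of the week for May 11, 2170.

Doomsday rule: the anchor day for the 2100s is Sunday. For year 70: 70÷12 = 5 r 10, and 10÷4 = 2, so 5+10+2 = 17.
Sunday + 17 ≡ Wednesday — that's 2170's doomsday.
In May the doomsday date is May 9.
May 11 is 2 days after May 9; 2 mod 7 = 2, so Wednesday + 2 = Friday.

Friday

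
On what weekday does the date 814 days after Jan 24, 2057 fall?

First find the weekday of Jan 24, 2057. Doomsday rule: the anchor day for the 2000s is Tuesday. For year 57: 57÷12 = 4 r 9, and 9÷4 = 2, so 4+9+2 = 15.
Tuesday + 15 ≡ Wednesday — that's 2057's doomsday.
In January the doomsday date is Jan 3 (2057 is not a leap year).
Jan 24 is 21 days after Jan 3; 21 mod 7 = 0, so Wednesday + 0 = Wednesday.
814 mod 7 = 2, so 814 days after a Wednesday is Wednesday + 2 = Friday.

Friday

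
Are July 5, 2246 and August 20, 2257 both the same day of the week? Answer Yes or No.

No

From Jul 5, 2246 to Aug 20, 2257 is 4064 days.
4064 mod 7 = 4, so they are different weekdays.
(Jul 5, 2246 is a Sunday; Aug 20, 2257 is a Thursday.)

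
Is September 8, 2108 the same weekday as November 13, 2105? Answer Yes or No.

From Nov 13, 2105 to Sep 8, 2108 is 1030 days.
1030 mod 7 = 1, so they are different weekdays.
(Nov 13, 2105 is a Friday; Sep 8, 2108 is a Saturday.)

No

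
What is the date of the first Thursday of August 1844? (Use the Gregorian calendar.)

August 1, 1844 is a Thursday.
The first Thursday is therefore August 1 (same day).

August 1, 1844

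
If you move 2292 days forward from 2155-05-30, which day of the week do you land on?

Monday

First find the weekday of May 30, 2155. Doomsday rule: the anchor day for the 2100s is Sunday. For year 55: 55÷12 = 4 r 7, and 7÷4 = 1, so 4+7+1 = 12.
Sunday + 12 ≡ Friday — that's 2155's doomsday.
In May the doomsday date is May 9.
May 30 is 21 days after May 9; 21 mod 7 = 0, so Friday + 0 = Friday.
2292 mod 7 = 3, so 2292 days after a Friday is Friday + 3 = Monday.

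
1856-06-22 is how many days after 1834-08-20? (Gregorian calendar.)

7977

Aug 20, 1834 → Aug 20, 1835: 365 days.
Aug 20, 1835 → Aug 20, 1836: 366 days (Feb 29, 1836 is in that span).
Aug 20, 1836 → Aug 20, 1837: 365 days.
Aug 20, 1837 → Aug 20, 1838: 365 days.
Aug 20, 1838 → Aug 20, 1839: 365 days.
Aug 20, 1839 → Aug 20, 1840: 366 days (Feb 29, 1840 is in that span).
Aug 20, 1840 → Aug 20, 1841: 365 days.
Aug 20, 1841 → Aug 20, 1842: 365 days.
Aug 20, 1842 → Aug 20, 1843: 365 days.
Aug 20, 1843 → Aug 20, 1844: 366 days (Feb 29, 1844 is in that span).
Aug 20, 1844 → Aug 20, 1845: 365 days.
Aug 20, 1845 → Aug 20, 1846: 365 days.
Aug 20, 1846 → Aug 20, 1847: 365 days.
Aug 20, 1847 → Aug 20, 1848: 366 days (Feb 29, 1848 is in that span).
Aug 20, 1848 → Aug 20, 1849: 365 days.
Aug 20, 1849 → Aug 20, 1850: 365 days.
Aug 20, 1850 → Aug 20, 1851: 365 days.
Aug 20, 1851 → Aug 20, 1852: 366 days (Feb 29, 1852 is in that span).
Aug 20, 1852 → Aug 20, 1853: 365 days.
Aug 20, 1853 → Aug 20, 1854: 365 days.
Aug 20, 1854 → Aug 20, 1855: 365 days.
Aug 20, 1855 → Sep 20, 1855: 31 days (August has 31).
Sep 20, 1855 → Oct 20, 1855: 30 days (September has 30).
Oct 20, 1855 → Nov 20, 1855: 31 days (October has 31).
Nov 20, 1855 → Dec 20, 1855: 30 days (November has 30).
Dec 20, 1855 → Jan 20, 1856: 31 days (December has 31).
Jan 20, 1856 → Feb 20, 1856: 31 days (January has 31).
Feb 20, 1856 → Mar 20, 1856: 29 days (February has 29).
Mar 20, 1856 → Apr 20, 1856: 31 days (March has 31).
Apr 20, 1856 → May 20, 1856: 30 days (April has 30).
May 20, 1856 → Jun 20, 1856: 31 days (May has 31).
Jun 20, 1856 → Jun 22, 1856: 2 days.
Total: 7977 days.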